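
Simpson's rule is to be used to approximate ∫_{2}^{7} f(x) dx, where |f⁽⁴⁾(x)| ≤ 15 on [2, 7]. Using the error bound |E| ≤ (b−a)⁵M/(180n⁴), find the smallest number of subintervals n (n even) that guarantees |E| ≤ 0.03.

10

Need 46875/(180n⁴) ≤ 0.03.
n⁴ ≥ 46875/(180·0.03) = 8680.56 ⇒ n ≥ 9.6524, so the smallest even n is 10. (n must be even for Simpson's rule.)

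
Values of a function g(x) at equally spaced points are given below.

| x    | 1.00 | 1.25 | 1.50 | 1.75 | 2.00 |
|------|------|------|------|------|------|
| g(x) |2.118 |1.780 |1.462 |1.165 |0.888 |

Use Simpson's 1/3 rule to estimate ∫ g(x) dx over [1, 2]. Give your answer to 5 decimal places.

1.47583

h = 0.25, n = 4.
(h/3)·[y₀ + 4y₁ + 2y₂ + 4y₃ + y₄] = 0.083333·(17.710) = 1.47583.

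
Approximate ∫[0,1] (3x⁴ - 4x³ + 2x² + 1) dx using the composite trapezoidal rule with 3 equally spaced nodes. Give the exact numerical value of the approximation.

h = (1 − 0)/2 = 0.5.
Nodes x₀,…,x₂ = 0, 0.5, 1.
f(x) = 3x⁴ - 4x³ + 2x² + 1: f₀=1, f₁=1.1875, f₂=2.
(h/2)·[f₀ + 2f₁ + f₂] = 0.25·(5.375) = 1.34375.

1.34375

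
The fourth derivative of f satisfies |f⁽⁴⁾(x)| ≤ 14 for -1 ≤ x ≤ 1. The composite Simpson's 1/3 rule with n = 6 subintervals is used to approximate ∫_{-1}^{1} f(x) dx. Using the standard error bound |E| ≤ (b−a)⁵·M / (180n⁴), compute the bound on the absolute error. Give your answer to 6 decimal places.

|E| ≤ (2)⁵·14 / (180·6⁴) = 448/233280 = 0.001920.

0.001920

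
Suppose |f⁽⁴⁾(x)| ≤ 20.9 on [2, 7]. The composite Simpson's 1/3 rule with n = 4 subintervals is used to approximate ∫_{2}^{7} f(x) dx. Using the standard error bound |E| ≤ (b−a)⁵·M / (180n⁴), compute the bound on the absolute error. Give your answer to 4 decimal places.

1.4174

|E| ≤ (5)⁵·20.9 / (180·4⁴) = 65312.5/46080 = 1.4174.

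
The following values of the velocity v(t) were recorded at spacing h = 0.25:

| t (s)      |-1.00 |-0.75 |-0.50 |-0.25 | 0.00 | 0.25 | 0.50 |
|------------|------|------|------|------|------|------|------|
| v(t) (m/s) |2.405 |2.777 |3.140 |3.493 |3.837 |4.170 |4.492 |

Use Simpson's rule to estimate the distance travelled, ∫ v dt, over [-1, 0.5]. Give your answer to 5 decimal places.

5.21758

h = 0.25, n = 6.
(h/3)·[y₀ + 4y₁ + 2y₂ + 4y₃ + 2y₄ + 4y₅ + y₆] = 0.083333·(62.611) = 5.21758.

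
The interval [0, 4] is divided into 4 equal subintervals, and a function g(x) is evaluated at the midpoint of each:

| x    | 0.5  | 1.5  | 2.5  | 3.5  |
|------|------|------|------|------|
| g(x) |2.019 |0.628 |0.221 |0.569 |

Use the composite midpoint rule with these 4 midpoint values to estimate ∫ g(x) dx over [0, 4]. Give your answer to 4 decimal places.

3.4370

h = 1, n = 4.
h·[y(m₁) + y(m₂) + y(m₃) + y(m₄)] = 1·(3.437) = 3.4370.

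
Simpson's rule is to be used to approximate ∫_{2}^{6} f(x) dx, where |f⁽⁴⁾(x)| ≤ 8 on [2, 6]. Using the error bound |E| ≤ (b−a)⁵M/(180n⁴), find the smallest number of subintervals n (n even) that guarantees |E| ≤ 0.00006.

30

Need 8192/(180n⁴) ≤ 0.00006.
n⁴ ≥ 8192/(180·0.00006) = 758519 ⇒ n ≥ 29.5115, so the smallest even n is 30. (n must be even for Simpson's rule.)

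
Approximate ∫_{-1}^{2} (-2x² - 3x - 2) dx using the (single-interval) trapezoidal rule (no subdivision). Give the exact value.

T = (b−a)/2 · [f(-1) + f(2)] = 1.5·[(-1) + (-16)] = -25.5.

-25.5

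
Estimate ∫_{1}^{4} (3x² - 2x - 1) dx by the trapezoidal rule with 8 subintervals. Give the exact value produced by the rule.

h = (4 − 1)/8 = 0.375.
Nodes x₀,…,x₈ = 1, 1.375, 1.75, 2.125, 2.5, 2.875, 3.25, 3.625, 4.
f(x) = 3x² - 2x - 1: f₀=0, f₁=1.921875, f₂=4.6875, f₃=8.296875, f₄=12.75, f₅=18.046875, f₆=24.1875, f₇=31.171875, f₈=39.
(h/2)·[f₀ + 2f₁ + 2f₂ + 2f₃ + 2f₄ + 2f₅ + 2f₆ + 2f₇ + f₈] = 0.1875·(241.125) = 45.2109375.

45.2109375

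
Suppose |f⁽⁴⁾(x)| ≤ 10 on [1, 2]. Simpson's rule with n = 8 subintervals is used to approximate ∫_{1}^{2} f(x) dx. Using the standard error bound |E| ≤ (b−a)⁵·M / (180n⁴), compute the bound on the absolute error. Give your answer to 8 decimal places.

0.00001356

|E| ≤ (1)⁵·10 / (180·8⁴) = 10/737280 = 0.00001356.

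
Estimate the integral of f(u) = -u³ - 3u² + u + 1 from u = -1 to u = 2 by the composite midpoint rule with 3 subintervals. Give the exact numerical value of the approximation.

-7.125

h = (2 − (-1))/3 = 1.
Midpoints m₁,…,m₃ = -0.5, 0.5, 1.5.
f(m₁)=-0.125, f(m₂)=0.625, f(m₃)=-7.625.
h·[f(m₁) + f(m₂) + f(m₃)] = 1·(-7.125) = -7.125.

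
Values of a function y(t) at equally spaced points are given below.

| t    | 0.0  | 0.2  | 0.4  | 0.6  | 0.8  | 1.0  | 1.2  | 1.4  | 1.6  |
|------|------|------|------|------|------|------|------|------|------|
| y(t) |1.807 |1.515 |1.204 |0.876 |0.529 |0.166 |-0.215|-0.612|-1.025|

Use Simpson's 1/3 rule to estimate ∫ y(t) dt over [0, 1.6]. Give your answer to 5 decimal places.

h = 0.2, n = 8.
(h/3)·[y₀ + 4y₁ + 2y₂ + 4y₃ + 2y₄ + 4y₅ + 2y₆ + 4y₇ + y₈] = 0.066667·(11.598) = 0.77320.

0.77320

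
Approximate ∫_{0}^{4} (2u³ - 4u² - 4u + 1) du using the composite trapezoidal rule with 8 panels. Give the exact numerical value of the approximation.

h = (4 − 0)/8 = 0.5.
Nodes u₀,…,u₈ = 0, 0.5, 1, 1.5, 2, 2.5, 3, 3.5, 4.
f(u) = 2u³ - 4u² - 4u + 1: f₀=1, f₁=-1.75, f₂=-5, f₃=-7.25, f₄=-7, f₅=-2.75, f₆=7, f₇=23.75, f₈=49.
(h/2)·[f₀ + 2f₁ + 2f₂ + 2f₃ + 2f₄ + 2f₅ + 2f₆ + 2f₇ + f₈] = 0.25·(64) = 16.

16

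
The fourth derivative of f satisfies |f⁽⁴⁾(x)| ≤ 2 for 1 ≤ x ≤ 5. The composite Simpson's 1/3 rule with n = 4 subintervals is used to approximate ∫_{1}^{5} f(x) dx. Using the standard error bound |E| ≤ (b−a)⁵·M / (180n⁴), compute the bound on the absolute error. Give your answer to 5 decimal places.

|E| ≤ (4)⁵·2 / (180·4⁴) = 2048/46080 = 0.04444.

0.04444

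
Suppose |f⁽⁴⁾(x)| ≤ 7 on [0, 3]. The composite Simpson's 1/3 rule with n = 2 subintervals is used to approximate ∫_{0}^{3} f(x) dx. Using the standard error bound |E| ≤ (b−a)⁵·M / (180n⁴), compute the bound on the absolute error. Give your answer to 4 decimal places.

|E| ≤ (3)⁵·7 / (180·2⁴) = 1701/2880 = 0.5906.

0.5906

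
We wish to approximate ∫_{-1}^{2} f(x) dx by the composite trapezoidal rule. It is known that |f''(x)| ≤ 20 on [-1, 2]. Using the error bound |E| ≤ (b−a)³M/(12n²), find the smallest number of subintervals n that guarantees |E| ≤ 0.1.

Need 540/(12n²) ≤ 0.1.
n² ≥ 540/(12·0.1) = 450 ⇒ n ≥ 21.2132, so the smallest n is 22.

22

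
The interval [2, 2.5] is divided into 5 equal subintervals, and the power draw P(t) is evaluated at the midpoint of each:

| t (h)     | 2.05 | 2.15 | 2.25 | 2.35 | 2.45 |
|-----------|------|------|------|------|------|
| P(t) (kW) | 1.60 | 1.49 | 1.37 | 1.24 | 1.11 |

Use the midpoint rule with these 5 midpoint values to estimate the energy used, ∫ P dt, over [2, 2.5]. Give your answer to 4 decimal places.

h = 0.1, n = 5.
h·[y(m₁) + y(m₂) + y(m₃) + y(m₄) + y(m₅)] = 0.1·(6.81) = 0.6810.

0.6810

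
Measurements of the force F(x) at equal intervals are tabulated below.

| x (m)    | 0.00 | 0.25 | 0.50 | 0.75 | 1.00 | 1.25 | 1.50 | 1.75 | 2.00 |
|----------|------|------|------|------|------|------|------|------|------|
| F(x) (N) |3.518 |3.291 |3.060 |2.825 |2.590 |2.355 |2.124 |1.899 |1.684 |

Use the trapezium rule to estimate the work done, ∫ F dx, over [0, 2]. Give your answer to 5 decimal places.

5.18625

h = 0.25, n = 8.
(h/2)·[y₀ + 2y₁ + 2y₂ + 2y₃ + 2y₄ + 2y₅ + 2y₆ + 2y₇ + y₈] = 0.125·(41.490) = 5.18625.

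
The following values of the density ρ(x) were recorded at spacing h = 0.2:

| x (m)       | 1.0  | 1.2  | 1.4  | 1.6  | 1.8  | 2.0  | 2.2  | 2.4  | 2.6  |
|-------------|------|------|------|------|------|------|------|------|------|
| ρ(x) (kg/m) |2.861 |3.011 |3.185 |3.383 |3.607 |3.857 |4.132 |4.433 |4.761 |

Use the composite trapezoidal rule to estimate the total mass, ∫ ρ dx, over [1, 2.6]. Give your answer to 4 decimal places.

h = 0.2, n = 8.
(h/2)·[y₀ + 2y₁ + 2y₂ + 2y₃ + 2y₄ + 2y₅ + 2y₆ + 2y₇ + y₈] = 0.1·(58.838) = 5.8838.

5.8838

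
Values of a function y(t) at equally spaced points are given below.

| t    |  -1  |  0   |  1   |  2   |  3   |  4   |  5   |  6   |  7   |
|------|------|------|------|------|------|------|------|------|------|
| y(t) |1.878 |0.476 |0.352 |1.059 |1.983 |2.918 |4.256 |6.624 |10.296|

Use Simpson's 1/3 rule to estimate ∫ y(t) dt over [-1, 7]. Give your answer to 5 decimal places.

h = 1, n = 8.
(h/3)·[y₀ + 4y₁ + 2y₂ + 4y₃ + 2y₄ + 4y₅ + 2y₆ + 4y₇ + y₈] = 0.333333·(69.664) = 23.22133.

23.22133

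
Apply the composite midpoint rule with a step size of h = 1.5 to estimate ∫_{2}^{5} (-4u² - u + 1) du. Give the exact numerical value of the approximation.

h = (5 − 2)/2 = 1.5.
Midpoints m₁,…,m₂ = 2.75, 4.25.
f(m₁)=-32, f(m₂)=-75.5.
h·[f(m₁) + f(m₂)] = 1.5·(-107.5) = -161.25.

-161.25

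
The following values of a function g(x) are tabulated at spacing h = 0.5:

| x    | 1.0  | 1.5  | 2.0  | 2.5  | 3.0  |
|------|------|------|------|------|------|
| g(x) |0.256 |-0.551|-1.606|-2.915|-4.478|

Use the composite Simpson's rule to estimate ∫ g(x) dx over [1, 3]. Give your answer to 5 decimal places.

h = 0.5, n = 4.
(h/3)·[y₀ + 4y₁ + 2y₂ + 4y₃ + y₄] = 0.166667·(-21.298) = -3.54967.

-3.54967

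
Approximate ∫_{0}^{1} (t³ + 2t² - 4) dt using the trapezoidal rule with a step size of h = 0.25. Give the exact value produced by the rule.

h = (1 − 0)/4 = 0.25.
Nodes t₀,…,t₄ = 0, 0.25, 0.5, 0.75, 1.
f(t) = t³ + 2t² - 4: f₀=-4, f₁=-3.859375, f₂=-3.375, f₃=-2.453125, f₄=-1.
(h/2)·[f₀ + 2f₁ + 2f₂ + 2f₃ + f₄] = 0.125·(-24.375) = -3.046875.

-3.046875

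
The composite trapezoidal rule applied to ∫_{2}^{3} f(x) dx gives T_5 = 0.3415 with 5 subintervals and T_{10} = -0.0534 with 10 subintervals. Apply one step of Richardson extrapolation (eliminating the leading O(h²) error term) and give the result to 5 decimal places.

-0.18503

R = (4·T_{10} − T_5) / 3 = (4·(-0.0534) − 0.3415)/3 = (-0.5551)/3 = -0.18503.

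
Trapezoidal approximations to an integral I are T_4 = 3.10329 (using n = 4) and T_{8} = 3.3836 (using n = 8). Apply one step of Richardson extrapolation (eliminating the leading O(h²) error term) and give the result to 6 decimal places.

R = (4·T_{8} − T_4) / 3 = (4·3.3836 − 3.10329)/3 = (10.43111)/3 = 3.477037.

3.477037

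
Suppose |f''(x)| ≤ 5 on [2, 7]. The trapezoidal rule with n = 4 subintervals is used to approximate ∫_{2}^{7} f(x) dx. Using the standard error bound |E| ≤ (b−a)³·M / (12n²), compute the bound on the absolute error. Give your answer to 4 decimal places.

|E| ≤ (5)³·5 / (12·4²) = 625/192 = 3.2552.

3.2552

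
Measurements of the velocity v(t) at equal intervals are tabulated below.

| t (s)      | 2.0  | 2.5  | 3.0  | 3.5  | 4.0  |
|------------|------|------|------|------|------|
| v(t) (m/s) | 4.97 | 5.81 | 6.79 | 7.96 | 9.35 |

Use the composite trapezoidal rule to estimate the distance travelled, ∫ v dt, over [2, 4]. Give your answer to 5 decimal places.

13.86000

h = 0.5, n = 4.
(h/2)·[y₀ + 2y₁ + 2y₂ + 2y₃ + y₄] = 0.25·(55.44) = 13.86000.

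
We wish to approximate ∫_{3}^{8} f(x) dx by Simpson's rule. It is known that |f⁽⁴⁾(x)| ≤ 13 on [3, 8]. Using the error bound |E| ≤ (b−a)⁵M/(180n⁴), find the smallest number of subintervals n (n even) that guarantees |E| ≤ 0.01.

Need 40625/(180n⁴) ≤ 0.01.
n⁴ ≥ 40625/(180·0.01) = 22569.4 ⇒ n ≥ 12.2569, so the smallest even n is 14. (n must be even for Simpson's rule.)

14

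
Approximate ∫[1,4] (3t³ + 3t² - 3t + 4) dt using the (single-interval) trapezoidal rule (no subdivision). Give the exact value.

T = (b−a)/2 · [f(1) + f(4)] = 1.5·[7 + 232] = 358.5.

358.5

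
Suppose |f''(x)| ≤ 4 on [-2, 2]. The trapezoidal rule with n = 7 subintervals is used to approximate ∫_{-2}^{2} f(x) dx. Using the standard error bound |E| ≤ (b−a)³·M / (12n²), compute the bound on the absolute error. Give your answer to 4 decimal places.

|E| ≤ (4)³·4 / (12·7²) = 256/588 = 0.4354.

0.4354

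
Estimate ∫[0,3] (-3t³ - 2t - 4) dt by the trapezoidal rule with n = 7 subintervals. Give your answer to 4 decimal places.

h = (3 − 0)/7 = 0.428571.
Nodes t₀,…,t₇ = 0, 0.428571, 0.857143, 1.285714, 1.714286, 2.142857, 2.571429, 3.
f(t) = -3t³ - 2t - 4: f₀=-4, f₁=-5.093294, f₂=-7.603499, f₃=-12.947522, f₄=-22.542274, f₅=-37.804665, f₆=-60.151603, f₇=-91.
(h/2)·[f₀ + 2f₁ + 2f₂ + 2f₃ + 2f₄ + 2f₅ + 2f₆ + f₇] = 0.214286·(-387.285714) = -82.9898.

-82.9898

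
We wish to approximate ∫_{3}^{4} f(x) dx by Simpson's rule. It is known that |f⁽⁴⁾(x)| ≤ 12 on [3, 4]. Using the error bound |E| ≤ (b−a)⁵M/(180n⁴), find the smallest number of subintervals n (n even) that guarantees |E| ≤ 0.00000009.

30

Need 12/(180n⁴) ≤ 0.00000009.
n⁴ ≥ 12/(180·0.00000009) = 740741 ⇒ n ≥ 29.3371, so the smallest even n is 30. (n must be even for Simpson's rule.)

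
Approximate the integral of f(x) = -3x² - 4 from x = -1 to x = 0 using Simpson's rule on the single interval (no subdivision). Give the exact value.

S = (b−a)/6 · [f(-1) + 4f(-0.5) + f(0)] = 0.166667·[(-7) + 4·(-4.75) + (-4)] = -5.

-5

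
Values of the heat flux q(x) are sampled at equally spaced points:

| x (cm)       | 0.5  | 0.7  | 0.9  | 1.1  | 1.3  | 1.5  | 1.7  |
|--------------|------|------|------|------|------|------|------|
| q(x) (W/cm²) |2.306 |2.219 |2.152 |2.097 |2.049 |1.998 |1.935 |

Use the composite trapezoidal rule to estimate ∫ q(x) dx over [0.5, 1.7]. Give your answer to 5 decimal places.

2.52710

h = 0.2, n = 6.
(h/2)·[y₀ + 2y₁ + 2y₂ + 2y₃ + 2y₄ + 2y₅ + y₆] = 0.1·(25.271) = 2.52710.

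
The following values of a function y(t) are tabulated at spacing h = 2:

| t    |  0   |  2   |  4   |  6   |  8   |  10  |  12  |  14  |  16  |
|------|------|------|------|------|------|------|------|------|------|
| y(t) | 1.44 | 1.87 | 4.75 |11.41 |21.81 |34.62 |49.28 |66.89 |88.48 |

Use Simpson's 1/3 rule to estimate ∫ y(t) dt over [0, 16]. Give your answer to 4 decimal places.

467.1733

h = 2, n = 8.
(h/3)·[y₀ + 4y₁ + 2y₂ + 4y₃ + 2y₄ + 4y₅ + 2y₆ + 4y₇ + y₈] = 0.666667·(700.76) = 467.1733.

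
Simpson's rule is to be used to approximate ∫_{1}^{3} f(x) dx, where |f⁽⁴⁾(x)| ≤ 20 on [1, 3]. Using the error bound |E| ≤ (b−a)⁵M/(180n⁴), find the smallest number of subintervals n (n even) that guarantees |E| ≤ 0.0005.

10

Need 640/(180n⁴) ≤ 0.0005.
n⁴ ≥ 640/(180·0.0005) = 7111.11 ⇒ n ≥ 9.1830, so the smallest even n is 10. (n must be even for Simpson's rule.)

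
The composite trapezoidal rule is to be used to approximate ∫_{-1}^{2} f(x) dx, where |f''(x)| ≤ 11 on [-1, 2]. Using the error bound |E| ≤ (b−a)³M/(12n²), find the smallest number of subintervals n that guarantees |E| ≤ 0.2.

12

Need 297/(12n²) ≤ 0.2.
n² ≥ 297/(12·0.2) = 123.75 ⇒ n ≥ 11.1243, so the smallest n is 12.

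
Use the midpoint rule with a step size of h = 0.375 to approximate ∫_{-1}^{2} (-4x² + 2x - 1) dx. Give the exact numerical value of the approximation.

h = (2 − (-1))/8 = 0.375.
Midpoints m₁,…,m₈ = -0.8125, -0.4375, -0.0625, 0.3125, 0.6875, 1.0625, 1.4375, 1.8125.
f(m₁)=-5.265625, f(m₂)=-2.640625, f(m₃)=-1.140625, f(m₄)=-0.765625, f(m₅)=-1.515625, f(m₆)=-3.390625, f(m₇)=-6.390625, f(m₈)=-10.515625.
h·[f(m₁) + f(m₂) + f(m₃) + f(m₄) + f(m₅) + f(m₆) + f(m₇) + f(m₈)] = 0.375·(-31.625) = -11.859375.

-11.859375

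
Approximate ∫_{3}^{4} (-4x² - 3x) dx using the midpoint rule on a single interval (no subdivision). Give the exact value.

M = (b−a)·f(3.5) = 1·(-59.5) = -59.5.

-59.5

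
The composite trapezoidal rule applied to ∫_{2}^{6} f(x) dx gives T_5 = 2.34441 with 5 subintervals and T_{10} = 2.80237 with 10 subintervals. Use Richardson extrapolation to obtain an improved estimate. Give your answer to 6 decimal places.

2.955023

R = (4·T_{10} − T_5) / 3 = (4·2.80237 − 2.34441)/3 = (8.86507)/3 = 2.955023.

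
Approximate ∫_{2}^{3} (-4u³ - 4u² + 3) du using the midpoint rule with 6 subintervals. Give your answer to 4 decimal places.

h = (3 − 2)/6 = 0.166667.
Midpoints m₁,…,m₆ = 2.083333, 2.25, 2.416667, 2.583333, 2.75, 2.916667.
f(m₁)=-50.530093, f(m₂)=-62.8125, f(m₃)=-76.817130, f(m₄)=-92.655093, f(m₅)=-110.4375, f(m₆)=-130.275463.
h·[f(m₁) + f(m₂) + f(m₃) + f(m₄) + f(m₅) + f(m₆)] = 0.166667·(-523.527778) = -87.2546.

-87.2546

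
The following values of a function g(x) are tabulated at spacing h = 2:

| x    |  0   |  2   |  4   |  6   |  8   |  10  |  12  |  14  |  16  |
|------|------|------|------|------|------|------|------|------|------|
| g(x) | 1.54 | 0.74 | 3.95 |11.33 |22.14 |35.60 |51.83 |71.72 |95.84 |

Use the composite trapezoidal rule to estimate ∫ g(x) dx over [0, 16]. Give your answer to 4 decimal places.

492.0000

h = 2, n = 8.
(h/2)·[y₀ + 2y₁ + 2y₂ + 2y₃ + 2y₄ + 2y₅ + 2y₆ + 2y₇ + y₈] = 1·(492.00) = 492.0000.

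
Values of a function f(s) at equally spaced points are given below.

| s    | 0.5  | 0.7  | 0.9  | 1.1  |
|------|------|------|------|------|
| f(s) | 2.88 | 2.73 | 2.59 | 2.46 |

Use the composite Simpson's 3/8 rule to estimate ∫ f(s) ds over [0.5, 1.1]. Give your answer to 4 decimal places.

1.5975

h = 0.2, n = 3.
(3h/8)·[y₀ + 3y₁ + 3y₂ + y₃] = 0.075·(21.30) = 1.5975.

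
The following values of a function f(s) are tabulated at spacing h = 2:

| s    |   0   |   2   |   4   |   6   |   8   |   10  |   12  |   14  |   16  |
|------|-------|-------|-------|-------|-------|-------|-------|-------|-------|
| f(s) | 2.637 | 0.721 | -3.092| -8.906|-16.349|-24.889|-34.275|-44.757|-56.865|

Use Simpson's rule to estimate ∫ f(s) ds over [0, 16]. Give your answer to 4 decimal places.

-315.3227

h = 2, n = 8.
(h/3)·[y₀ + 4y₁ + 2y₂ + 4y₃ + 2y₄ + 4y₅ + 2y₆ + 4y₇ + y₈] = 0.666667·(-472.984) = -315.3227.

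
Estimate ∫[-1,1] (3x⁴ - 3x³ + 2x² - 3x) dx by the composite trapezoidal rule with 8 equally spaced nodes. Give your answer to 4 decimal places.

2.7497

h = (1 − (-1))/7 = 0.285714.
Nodes x₀,…,x₇ = -1, -0.714286, -0.428571, -0.142857, 0.142857, 0.428571, 0.714286, 1.
f(x) = 3x⁴ - 3x³ + 2x² - 3x: f₀=11, f₁=5.037484, f₂=1.990421, f₃=0.479384, f₄=-0.395252, f₅=-1.053311, f₆=-1.434819, f₇=-1.
(h/2)·[f₀ + 2f₁ + 2f₂ + 2f₃ + 2f₄ + 2f₅ + 2f₆ + f₇] = 0.142857·(19.247813) = 2.7497.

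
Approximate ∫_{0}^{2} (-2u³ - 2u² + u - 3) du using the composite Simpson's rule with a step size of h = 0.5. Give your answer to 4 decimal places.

h = (2 − 0)/4 = 0.5.
Nodes u₀,…,u₄ = 0, 0.5, 1, 1.5, 2.
f(u) = -2u³ - 2u² + u - 3: f₀=-3, f₁=-3.25, f₂=-6, f₃=-12.75, f₄=-25.
(h/3)·[f₀ + 4f₁ + 2f₂ + 4f₃ + f₄] = 0.166667·(-104) = -17.3333.

-17.3333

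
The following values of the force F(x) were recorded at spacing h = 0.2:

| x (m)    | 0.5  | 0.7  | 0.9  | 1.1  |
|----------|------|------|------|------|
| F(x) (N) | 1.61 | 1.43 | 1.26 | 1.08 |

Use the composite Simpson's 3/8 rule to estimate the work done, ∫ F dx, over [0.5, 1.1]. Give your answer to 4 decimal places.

0.8070

h = 0.2, n = 3.
(3h/8)·[y₀ + 3y₁ + 3y₂ + y₃] = 0.075·(10.76) = 0.8070.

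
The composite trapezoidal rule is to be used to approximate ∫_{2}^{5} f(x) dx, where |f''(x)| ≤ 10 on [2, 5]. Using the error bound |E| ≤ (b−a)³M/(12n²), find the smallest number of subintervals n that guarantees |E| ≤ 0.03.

Need 270/(12n²) ≤ 0.03.
n² ≥ 270/(12·0.03) = 750 ⇒ n ≥ 27.3861, so the smallest n is 28.

28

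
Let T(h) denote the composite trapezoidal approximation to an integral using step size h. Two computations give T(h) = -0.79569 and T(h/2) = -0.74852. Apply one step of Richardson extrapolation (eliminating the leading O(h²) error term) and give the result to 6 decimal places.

R = (4·T(h/2) − T(h)) / 3 = (4·(-0.74852) − (-0.79569))/3 = (-2.19839)/3 = -0.732797.

-0.732797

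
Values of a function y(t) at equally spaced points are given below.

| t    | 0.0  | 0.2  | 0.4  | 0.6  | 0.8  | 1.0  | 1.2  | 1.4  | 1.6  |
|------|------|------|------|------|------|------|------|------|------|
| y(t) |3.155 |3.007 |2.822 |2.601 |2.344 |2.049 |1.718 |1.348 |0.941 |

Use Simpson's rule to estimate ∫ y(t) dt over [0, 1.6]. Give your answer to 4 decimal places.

3.5923

h = 0.2, n = 8.
(h/3)·[y₀ + 4y₁ + 2y₂ + 4y₃ + 2y₄ + 4y₅ + 2y₆ + 4y₇ + y₈] = 0.066667·(53.884) = 3.5923.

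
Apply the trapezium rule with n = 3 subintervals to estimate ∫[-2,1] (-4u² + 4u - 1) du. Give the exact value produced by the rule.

-23

h = (1 − (-2))/3 = 1.
Nodes u₀,…,u₃ = -2, -1, 0, 1.
f(u) = -4u² + 4u - 1: f₀=-25, f₁=-9, f₂=-1, f₃=-1.
(h/2)·[f₀ + 2f₁ + 2f₂ + f₃] = 0.5·(-46) = -23.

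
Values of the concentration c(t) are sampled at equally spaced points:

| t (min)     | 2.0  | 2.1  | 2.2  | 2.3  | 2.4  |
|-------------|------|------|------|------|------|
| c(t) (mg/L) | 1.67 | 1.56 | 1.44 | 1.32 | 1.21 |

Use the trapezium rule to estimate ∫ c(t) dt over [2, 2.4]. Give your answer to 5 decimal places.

h = 0.1, n = 4.
(h/2)·[y₀ + 2y₁ + 2y₂ + 2y₃ + y₄] = 0.05·(11.52) = 0.57600.

0.57600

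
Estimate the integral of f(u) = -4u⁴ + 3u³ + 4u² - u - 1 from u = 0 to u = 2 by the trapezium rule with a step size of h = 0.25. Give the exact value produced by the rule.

h = (2 − 0)/8 = 0.25.
Nodes u₀,…,u₈ = 0, 0.25, 0.5, 0.75, 1, 1.25, 1.5, 1.75, 2.
f(u) = -4u⁴ + 3u³ + 4u² - u - 1: f₀=-1, f₁=-0.96875, f₂=-0.375, f₃=0.5, f₄=1, f₅=0.09375, f₆=-3.625, f₇=-11.9375, f₈=-27.
(h/2)·[f₀ + 2f₁ + 2f₂ + 2f₃ + 2f₄ + 2f₅ + 2f₆ + 2f₇ + f₈] = 0.125·(-58.625) = -7.328125.

-7.328125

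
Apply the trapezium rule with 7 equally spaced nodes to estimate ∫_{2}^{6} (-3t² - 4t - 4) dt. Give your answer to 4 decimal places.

-288.8889

h = (6 − 2)/6 = 0.666667.
Nodes t₀,…,t₆ = 2, 2.666667, 3.333333, 4, 4.666667, 5.333333, 6.
f(t) = -3t² - 4t - 4: f₀=-24, f₁=-36, f₂=-50.666667, f₃=-68, f₄=-88, f₅=-110.666667, f₆=-136.
(h/2)·[f₀ + 2f₁ + 2f₂ + 2f₃ + 2f₄ + 2f₅ + f₆] = 0.333333·(-866.666667) = -288.8889.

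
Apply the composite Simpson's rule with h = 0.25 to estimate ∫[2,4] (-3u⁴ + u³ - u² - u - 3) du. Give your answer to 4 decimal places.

-565.8698

h = (4 − 2)/8 = 0.25.
Nodes u₀,…,u₈ = 2, 2.25, 2.5, 2.75, 3, 3.25, 3.5, 3.75, 4.
f(u) = -3u⁴ + u³ - u² - u - 3: f₀=-49, f₁=-75.80859375, f₂=-113.3125, f₃=-164.08984375, f₄=-231, f₅=-317.18359375, f₆=-426.0625, f₇=-561.33984375, f₈=-727.
(h/3)·[f₀ + 4f₁ + 2f₂ + 4f₃ + 2f₄ + 4f₅ + 2f₆ + 4f₇ + f₈] = 0.083333·(-6790.4375) = -565.8698.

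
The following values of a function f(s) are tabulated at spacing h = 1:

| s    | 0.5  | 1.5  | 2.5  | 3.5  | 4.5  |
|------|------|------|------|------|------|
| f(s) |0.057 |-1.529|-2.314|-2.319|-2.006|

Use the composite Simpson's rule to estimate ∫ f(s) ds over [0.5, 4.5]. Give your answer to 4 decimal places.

-7.3230

h = 1, n = 4.
(h/3)·[y₀ + 4y₁ + 2y₂ + 4y₃ + y₄] = 0.333333·(-21.969) = -7.3230.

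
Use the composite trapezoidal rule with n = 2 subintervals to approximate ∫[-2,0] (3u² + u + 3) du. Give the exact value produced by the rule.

h = (0 − (-2))/2 = 1.
Nodes u₀,…,u₂ = -2, -1, 0.
f(u) = 3u² + u + 3: f₀=13, f₁=5, f₂=3.
(h/2)·[f₀ + 2f₁ + f₂] = 0.5·(26) = 13.

13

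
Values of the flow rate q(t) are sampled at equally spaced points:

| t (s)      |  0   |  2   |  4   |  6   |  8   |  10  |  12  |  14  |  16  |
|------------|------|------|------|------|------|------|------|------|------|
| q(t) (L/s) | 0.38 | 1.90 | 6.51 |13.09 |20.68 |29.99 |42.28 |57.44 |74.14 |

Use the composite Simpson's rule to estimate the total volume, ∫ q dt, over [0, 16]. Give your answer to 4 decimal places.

415.4267

h = 2, n = 8.
(h/3)·[y₀ + 4y₁ + 2y₂ + 4y₃ + 2y₄ + 4y₅ + 2y₆ + 4y₇ + y₈] = 0.666667·(623.14) = 415.4267.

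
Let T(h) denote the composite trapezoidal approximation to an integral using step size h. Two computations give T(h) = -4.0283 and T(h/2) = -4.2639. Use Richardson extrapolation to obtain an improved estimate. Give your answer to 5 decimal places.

R = (4·T(h/2) − T(h)) / 3 = (4·(-4.2639) − (-4.0283))/3 = (-13.0273)/3 = -4.34243.

-4.34243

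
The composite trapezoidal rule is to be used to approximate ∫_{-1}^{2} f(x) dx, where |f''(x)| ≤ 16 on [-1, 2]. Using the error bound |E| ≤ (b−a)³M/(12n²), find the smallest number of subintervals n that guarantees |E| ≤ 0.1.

Need 432/(12n²) ≤ 0.1.
n² ≥ 432/(12·0.1) = 360 ⇒ n ≥ 18.9737, so the smallest n is 19.

19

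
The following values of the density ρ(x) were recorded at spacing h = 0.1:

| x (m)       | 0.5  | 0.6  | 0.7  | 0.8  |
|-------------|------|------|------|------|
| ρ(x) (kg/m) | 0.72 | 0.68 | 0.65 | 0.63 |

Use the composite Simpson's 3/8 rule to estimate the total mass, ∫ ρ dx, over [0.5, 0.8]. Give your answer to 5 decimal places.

0.20025

h = 0.1, n = 3.
(3h/8)·[y₀ + 3y₁ + 3y₂ + y₃] = 0.0375·(5.34) = 0.20025.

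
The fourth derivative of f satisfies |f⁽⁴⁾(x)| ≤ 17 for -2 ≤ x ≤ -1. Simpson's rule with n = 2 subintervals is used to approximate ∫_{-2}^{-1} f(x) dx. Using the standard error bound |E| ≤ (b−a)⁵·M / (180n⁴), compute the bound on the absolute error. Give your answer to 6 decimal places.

0.005903

|E| ≤ (1)⁵·17 / (180·2⁴) = 17/2880 = 0.005903.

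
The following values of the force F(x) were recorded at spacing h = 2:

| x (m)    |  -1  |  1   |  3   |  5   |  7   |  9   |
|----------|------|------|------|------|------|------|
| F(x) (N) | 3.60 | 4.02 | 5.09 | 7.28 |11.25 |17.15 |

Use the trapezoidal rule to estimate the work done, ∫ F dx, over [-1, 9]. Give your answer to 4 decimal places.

76.0300

h = 2, n = 5.
(h/2)·[y₀ + 2y₁ + 2y₂ + 2y₃ + 2y₄ + y₅] = 1·(76.03) = 76.0300.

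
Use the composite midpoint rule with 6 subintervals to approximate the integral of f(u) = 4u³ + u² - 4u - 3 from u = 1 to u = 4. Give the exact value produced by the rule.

235.0625

h = (4 − 1)/6 = 0.5.
Midpoints m₁,…,m₆ = 1.25, 1.75, 2.25, 2.75, 3.25, 3.75.
f(m₁)=1.375, f(m₂)=14.5, f(m₃)=38.625, f(m₄)=76.75, f(m₅)=131.875, f(m₆)=207.
h·[f(m₁) + f(m₂) + f(m₃) + f(m₄) + f(m₅) + f(m₆)] = 0.5·(470.125) = 235.0625.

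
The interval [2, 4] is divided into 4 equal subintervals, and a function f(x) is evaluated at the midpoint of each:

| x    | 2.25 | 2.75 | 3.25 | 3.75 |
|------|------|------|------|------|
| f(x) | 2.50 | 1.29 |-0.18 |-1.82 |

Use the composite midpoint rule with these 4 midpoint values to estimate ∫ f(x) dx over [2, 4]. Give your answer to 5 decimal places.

0.89500

h = 0.5, n = 4.
h·[y(m₁) + y(m₂) + y(m₃) + y(m₄)] = 0.5·(1.79) = 0.89500.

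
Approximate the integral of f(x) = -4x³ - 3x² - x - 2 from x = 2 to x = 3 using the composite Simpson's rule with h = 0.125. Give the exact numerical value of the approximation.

-88.5

h = (3 − 2)/8 = 0.125.
Nodes x₀,…,x₈ = 2, 2.125, 2.25, 2.375, 2.5, 2.625, 2.75, 2.875, 3.
f(x) = -4x³ - 3x² - x - 2: f₀=-48, f₁=-56.0546875, f₂=-65, f₃=-74.8828125, f₄=-85.75, f₅=-97.6484375, f₆=-110.625, f₇=-124.7265625, f₈=-140.
(h/3)·[f₀ + 4f₁ + 2f₂ + 4f₃ + 2f₄ + 4f₅ + 2f₆ + 4f₇ + f₈] = 0.041667·(-2124) = -88.5.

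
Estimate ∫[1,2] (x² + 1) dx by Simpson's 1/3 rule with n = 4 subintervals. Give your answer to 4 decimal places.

3.3333

h = (2 − 1)/4 = 0.25.
Nodes x₀,…,x₄ = 1, 1.25, 1.5, 1.75, 2.
f(x) = x² + 1: f₀=2, f₁=2.5625, f₂=3.25, f₃=4.0625, f₄=5.
(h/3)·[f₀ + 4f₁ + 2f₂ + 4f₃ + f₄] = 0.083333·(40) = 3.3333.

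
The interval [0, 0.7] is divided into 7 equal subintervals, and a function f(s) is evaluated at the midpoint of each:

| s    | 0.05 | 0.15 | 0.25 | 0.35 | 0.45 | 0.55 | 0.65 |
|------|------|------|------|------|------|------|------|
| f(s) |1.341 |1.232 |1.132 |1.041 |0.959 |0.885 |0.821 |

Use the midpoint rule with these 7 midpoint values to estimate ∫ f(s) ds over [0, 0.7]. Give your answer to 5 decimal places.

0.74110

h = 0.1, n = 7.
h·[y(m₁) + y(m₂) + y(m₃) + y(m₄) + y(m₅) + y(m₆) + y(m₇)] = 0.1·(7.411) = 0.74110.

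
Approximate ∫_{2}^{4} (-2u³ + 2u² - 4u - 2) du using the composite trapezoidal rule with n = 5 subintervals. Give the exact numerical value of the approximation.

h = (4 − 2)/5 = 0.4.
Nodes u₀,…,u₅ = 2, 2.4, 2.8, 3.2, 3.6, 4.
f(u) = -2u³ + 2u² - 4u - 2: f₀=-18, f₁=-27.728, f₂=-41.424, f₃=-59.856, f₄=-83.792, f₅=-114.
(h/2)·[f₀ + 2f₁ + 2f₂ + 2f₃ + 2f₄ + f₅] = 0.2·(-557.6) = -111.52.

-111.52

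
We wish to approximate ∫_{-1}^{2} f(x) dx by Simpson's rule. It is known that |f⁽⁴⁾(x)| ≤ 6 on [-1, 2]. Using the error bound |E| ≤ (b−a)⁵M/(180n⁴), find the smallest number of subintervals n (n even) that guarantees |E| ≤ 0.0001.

Need 1458/(180n⁴) ≤ 0.0001.
n⁴ ≥ 1458/(180·0.0001) = 81000 ⇒ n ≥ 16.8702, so the smallest even n is 18. (n must be even for Simpson's rule.)

18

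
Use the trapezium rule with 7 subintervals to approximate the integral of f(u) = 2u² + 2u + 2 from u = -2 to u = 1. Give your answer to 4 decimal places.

h = (1 − (-2))/7 = 0.428571.
Nodes u₀,…,u₇ = -2, -1.571429, -1.142857, -0.714286, -0.285714, 0.142857, 0.571429, 1.
f(u) = 2u² + 2u + 2: f₀=6, f₁=3.795918, f₂=2.326531, f₃=1.591837, f₄=1.591837, f₅=2.326531, f₆=3.795918, f₇=6.
(h/2)·[f₀ + 2f₁ + 2f₂ + 2f₃ + 2f₄ + 2f₅ + 2f₆ + f₇] = 0.214286·(42.857143) = 9.1837.

9.1837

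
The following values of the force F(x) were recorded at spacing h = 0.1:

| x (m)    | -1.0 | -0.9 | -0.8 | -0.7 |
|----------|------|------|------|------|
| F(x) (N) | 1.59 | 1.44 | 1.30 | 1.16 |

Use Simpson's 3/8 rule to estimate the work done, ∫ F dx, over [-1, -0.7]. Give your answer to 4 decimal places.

0.4114

h = 0.1, n = 3.
(3h/8)·[y₀ + 3y₁ + 3y₂ + y₃] = 0.0375·(10.97) = 0.4114.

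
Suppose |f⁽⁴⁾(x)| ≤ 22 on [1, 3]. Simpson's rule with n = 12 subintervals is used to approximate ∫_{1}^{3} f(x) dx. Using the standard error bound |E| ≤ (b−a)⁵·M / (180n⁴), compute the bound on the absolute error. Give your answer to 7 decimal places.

0.0001886

|E| ≤ (2)⁵·22 / (180·12⁴) = 704/3732480 = 0.0001886.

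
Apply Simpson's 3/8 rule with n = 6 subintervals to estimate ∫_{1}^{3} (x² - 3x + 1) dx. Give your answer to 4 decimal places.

h = (3 − 1)/6 = 0.333333.
Nodes x₀,…,x₆ = 1, 1.333333, 1.666667, 2, 2.333333, 2.666667, 3.
f(x) = x² - 3x + 1: f₀=-1, f₁=-1.222222, f₂=-1.222222, f₃=-1, f₄=-0.555556, f₅=0.111111, f₆=1.
(3h/8)·[f₀ + 3f₁ + 3f₂ + 2f₃ + 3f₄ + 3f₅ + f₆] = 0.125·(-10.666667) = -1.3333.

-1.3333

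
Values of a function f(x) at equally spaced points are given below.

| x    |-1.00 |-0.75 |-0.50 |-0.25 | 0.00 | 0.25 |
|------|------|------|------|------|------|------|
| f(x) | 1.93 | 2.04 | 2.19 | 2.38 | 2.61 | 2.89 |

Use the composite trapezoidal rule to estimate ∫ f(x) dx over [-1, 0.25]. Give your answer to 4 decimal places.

2.9075

h = 0.25, n = 5.
(h/2)·[y₀ + 2y₁ + 2y₂ + 2y₃ + 2y₄ + y₅] = 0.125·(23.26) = 2.9075.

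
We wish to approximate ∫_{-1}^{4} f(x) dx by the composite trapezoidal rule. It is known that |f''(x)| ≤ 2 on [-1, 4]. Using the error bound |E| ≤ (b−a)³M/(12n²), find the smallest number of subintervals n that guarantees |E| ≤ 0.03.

Need 250/(12n²) ≤ 0.03.
n² ≥ 250/(12·0.03) = 694.444 ⇒ n ≥ 26.3523, so the smallest n is 27.

27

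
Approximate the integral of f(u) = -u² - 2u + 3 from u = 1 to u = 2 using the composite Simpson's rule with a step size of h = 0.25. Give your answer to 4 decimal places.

-2.3333

h = (2 − 1)/4 = 0.25.
Nodes u₀,…,u₄ = 1, 1.25, 1.5, 1.75, 2.
f(u) = -u² - 2u + 3: f₀=0, f₁=-1.0625, f₂=-2.25, f₃=-3.5625, f₄=-5.
(h/3)·[f₀ + 4f₁ + 2f₂ + 4f₃ + f₄] = 0.083333·(-28) = -2.3333.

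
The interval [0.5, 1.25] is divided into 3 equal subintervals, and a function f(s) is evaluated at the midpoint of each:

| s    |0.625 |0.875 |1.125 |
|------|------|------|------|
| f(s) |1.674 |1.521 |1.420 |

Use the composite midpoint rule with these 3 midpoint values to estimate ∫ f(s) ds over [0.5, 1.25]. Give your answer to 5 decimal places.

h = 0.25, n = 3.
h·[y(m₁) + y(m₂) + y(m₃)] = 0.25·(4.615) = 1.15375.

1.15375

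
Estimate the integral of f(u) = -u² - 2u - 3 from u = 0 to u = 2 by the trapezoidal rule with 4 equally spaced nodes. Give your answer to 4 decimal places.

-12.8148

h = (2 − 0)/3 = 0.666667.
Nodes u₀,…,u₃ = 0, 0.666667, 1.333333, 2.
f(u) = -u² - 2u - 3: f₀=-3, f₁=-4.777778, f₂=-7.444444, f₃=-11.
(h/2)·[f₀ + 2f₁ + 2f₂ + f₃] = 0.333333·(-38.444444) = -12.8148.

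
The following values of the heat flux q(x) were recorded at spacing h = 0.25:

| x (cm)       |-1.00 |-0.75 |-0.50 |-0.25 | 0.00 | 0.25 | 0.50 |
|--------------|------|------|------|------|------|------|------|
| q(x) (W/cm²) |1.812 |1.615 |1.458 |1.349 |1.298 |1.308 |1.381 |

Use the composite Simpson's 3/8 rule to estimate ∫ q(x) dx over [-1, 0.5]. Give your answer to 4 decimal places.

2.1495

h = 0.25, n = 6.
(3h/8)·[y₀ + 3y₁ + 3y₂ + 2y₃ + 3y₄ + 3y₅ + y₆] = 0.09375·(22.928) = 2.1495.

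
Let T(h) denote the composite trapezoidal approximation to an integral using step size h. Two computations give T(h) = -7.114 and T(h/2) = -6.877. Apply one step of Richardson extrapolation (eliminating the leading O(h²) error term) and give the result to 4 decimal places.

R = (4·T(h/2) − T(h)) / 3 = (4·(-6.877) − (-7.114))/3 = (-20.394)/3 = -6.7980.

-6.7980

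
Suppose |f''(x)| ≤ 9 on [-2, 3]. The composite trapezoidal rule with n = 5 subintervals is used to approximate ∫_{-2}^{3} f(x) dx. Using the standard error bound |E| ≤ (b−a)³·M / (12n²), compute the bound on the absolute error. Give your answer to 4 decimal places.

3.7500

|E| ≤ (5)³·9 / (12·5²) = 1125/300 = 3.7500.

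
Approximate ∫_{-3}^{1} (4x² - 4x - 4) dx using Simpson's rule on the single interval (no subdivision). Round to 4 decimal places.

S = (b−a)/6 · [f(-3) + 4f(-1) + f(1)] = 0.666667·[44 + 4·4 + (-4)] = 37.3333.

37.3333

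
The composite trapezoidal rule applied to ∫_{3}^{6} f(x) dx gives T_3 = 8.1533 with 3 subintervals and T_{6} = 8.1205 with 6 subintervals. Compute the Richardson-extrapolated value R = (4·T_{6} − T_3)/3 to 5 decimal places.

8.10957

R = (4·T_{6} − T_3) / 3 = (4·8.1205 − 8.1533)/3 = (24.3287)/3 = 8.10957.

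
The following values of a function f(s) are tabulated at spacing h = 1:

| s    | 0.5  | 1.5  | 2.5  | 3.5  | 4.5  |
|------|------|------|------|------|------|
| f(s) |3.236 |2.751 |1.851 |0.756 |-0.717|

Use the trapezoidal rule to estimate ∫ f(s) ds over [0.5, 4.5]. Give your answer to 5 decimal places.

h = 1, n = 4.
(h/2)·[y₀ + 2y₁ + 2y₂ + 2y₃ + y₄] = 0.5·(13.235) = 6.61750.

6.61750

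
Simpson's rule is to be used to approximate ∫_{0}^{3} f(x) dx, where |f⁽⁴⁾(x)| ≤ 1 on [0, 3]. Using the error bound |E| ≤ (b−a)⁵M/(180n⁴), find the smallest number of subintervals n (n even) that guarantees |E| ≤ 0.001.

Need 243/(180n⁴) ≤ 0.001.
n⁴ ≥ 243/(180·0.001) = 1350 ⇒ n ≥ 6.0615, so the smallest even n is 8. (n must be even for Simpson's rule.)

8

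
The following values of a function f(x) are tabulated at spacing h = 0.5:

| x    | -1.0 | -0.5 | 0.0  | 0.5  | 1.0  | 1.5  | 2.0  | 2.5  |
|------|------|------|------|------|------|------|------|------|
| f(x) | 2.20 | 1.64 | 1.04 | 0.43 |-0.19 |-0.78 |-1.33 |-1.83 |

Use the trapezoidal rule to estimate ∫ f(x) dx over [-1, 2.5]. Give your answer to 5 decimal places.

h = 0.5, n = 7.
(h/2)·[y₀ + 2y₁ + 2y₂ + 2y₃ + 2y₄ + 2y₅ + 2y₆ + y₇] = 0.25·(1.99) = 0.49750.

0.49750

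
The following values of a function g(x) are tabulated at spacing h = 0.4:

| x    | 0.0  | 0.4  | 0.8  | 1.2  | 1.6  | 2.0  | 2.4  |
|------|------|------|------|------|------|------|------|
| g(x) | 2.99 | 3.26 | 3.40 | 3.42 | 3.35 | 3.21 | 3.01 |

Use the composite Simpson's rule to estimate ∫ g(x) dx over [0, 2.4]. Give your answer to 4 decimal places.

7.8747

h = 0.4, n = 6.
(h/3)·[y₀ + 4y₁ + 2y₂ + 4y₃ + 2y₄ + 4y₅ + y₆] = 0.133333·(59.06) = 7.8747.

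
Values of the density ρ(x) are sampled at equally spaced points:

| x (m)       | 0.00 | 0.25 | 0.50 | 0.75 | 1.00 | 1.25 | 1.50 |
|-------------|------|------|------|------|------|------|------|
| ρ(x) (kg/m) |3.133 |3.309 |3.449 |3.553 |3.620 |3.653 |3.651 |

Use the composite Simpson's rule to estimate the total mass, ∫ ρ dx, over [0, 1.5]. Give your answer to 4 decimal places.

h = 0.25, n = 6.
(h/3)·[y₀ + 4y₁ + 2y₂ + 4y₃ + 2y₄ + 4y₅ + y₆] = 0.083333·(62.982) = 5.2485.

5.2485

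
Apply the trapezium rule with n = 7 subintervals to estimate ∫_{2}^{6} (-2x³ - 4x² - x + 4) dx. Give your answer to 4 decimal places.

-923.4286

h = (6 − 2)/7 = 0.571429.
Nodes x₀,…,x₇ = 2, 2.571429, 3.142857, 3.714286, 4.285714, 4.857143, 5.428571, 6.
f(x) = -2x³ - 4x² - x + 4: f₀=-30, f₁=-59.026239, f₂=-100.740525, f₃=-157.381924, f₄=-231.189504, f₅=-324.402332, f₆=-439.259475, f₇=-578.
(h/2)·[f₀ + 2f₁ + 2f₂ + 2f₃ + 2f₄ + 2f₅ + 2f₆ + f₇] = 0.285714·(-3232) = -923.4286.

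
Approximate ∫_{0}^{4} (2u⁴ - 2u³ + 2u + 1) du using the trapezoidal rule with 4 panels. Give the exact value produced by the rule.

336

h = (4 − 0)/4 = 1.
Nodes u₀,…,u₄ = 0, 1, 2, 3, 4.
f(u) = 2u⁴ - 2u³ + 2u + 1: f₀=1, f₁=3, f₂=21, f₃=115, f₄=393.
(h/2)·[f₀ + 2f₁ + 2f₂ + 2f₃ + f₄] = 0.5·(672) = 336.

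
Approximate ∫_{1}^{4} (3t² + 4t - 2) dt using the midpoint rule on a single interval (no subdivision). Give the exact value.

M = (b−a)·f(2.5) = 3·(26.75) = 80.25.

80.25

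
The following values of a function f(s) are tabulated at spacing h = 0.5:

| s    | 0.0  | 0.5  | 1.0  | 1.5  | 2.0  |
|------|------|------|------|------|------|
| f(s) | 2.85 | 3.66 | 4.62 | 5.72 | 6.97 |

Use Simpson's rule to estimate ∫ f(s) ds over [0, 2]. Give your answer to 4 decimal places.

9.4300

h = 0.5, n = 4.
(h/3)·[y₀ + 4y₁ + 2y₂ + 4y₃ + y₄] = 0.166667·(56.58) = 9.4300.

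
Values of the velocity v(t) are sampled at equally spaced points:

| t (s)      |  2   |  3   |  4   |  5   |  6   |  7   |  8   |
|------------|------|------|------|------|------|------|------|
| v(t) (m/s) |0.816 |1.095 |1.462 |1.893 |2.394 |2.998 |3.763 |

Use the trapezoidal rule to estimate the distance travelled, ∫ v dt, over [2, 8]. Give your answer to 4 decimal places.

12.1315

h = 1, n = 6.
(h/2)·[y₀ + 2y₁ + 2y₂ + 2y₃ + 2y₄ + 2y₅ + y₆] = 0.5·(24.263) = 12.1315.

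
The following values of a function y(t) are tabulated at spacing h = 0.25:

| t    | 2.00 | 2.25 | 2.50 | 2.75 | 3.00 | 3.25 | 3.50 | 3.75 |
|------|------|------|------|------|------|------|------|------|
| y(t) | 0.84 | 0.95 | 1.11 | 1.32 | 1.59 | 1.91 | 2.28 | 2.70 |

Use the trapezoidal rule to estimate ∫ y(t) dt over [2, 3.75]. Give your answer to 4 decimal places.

2.7325

h = 0.25, n = 7.
(h/2)·[y₀ + 2y₁ + 2y₂ + 2y₃ + 2y₄ + 2y₅ + 2y₆ + y₇] = 0.125·(21.86) = 2.7325.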